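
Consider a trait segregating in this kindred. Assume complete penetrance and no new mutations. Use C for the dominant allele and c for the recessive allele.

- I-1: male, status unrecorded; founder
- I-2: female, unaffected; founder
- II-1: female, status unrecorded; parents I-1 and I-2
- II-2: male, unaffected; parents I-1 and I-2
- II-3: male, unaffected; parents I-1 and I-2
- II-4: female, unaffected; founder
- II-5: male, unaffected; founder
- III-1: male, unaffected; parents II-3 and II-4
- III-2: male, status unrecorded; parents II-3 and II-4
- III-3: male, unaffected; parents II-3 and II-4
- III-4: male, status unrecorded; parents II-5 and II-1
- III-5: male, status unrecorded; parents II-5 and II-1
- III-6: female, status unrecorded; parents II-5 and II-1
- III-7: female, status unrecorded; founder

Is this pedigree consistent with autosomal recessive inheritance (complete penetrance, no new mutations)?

Yes

A consistent assignment under autosomal recessive exists: I-1 CC, I-2 CC, II-1 CC, II-2 CC, II-3 CC, II-4 CC, II-5 CC, III-1 CC, III-2 CC, III-3 CC, III-4 CC, III-5 CC, III-6 CC, III-7 CC.
In this assignment every recorded phenotype matches its genotype and every non-founder's genotype is obtainable from its parents' genotypes, so the pedigree is consistent.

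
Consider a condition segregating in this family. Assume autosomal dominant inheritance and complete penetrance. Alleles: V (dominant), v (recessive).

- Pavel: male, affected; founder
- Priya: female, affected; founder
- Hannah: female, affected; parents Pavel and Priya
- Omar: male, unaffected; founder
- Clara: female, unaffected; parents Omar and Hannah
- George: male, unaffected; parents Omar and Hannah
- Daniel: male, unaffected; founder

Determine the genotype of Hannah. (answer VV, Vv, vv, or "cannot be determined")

Vv

From phenotype alone, Hannah is VV or Vv.
Hannah is affected so carries V and passed v to Clara (vv), so Hannah is Vv.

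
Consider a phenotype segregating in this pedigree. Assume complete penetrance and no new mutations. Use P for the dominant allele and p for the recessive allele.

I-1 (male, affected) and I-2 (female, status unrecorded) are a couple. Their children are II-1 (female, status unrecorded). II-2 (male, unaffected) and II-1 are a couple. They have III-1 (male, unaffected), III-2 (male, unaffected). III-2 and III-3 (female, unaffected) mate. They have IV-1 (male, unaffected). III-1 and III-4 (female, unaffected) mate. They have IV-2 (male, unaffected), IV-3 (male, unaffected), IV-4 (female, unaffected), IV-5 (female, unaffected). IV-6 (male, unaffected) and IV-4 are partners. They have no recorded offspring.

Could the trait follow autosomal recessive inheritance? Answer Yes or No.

A consistent assignment under autosomal recessive exists: I-1 pp, I-2 PP, II-1 Pp, II-2 PP, III-1 PP, III-2 PP, III-3 PP, III-4 PP, IV-1 PP, IV-2 PP, IV-3 PP, IV-4 PP, IV-5 PP, IV-6 PP.
In this assignment every recorded phenotype matches its genotype and every non-founder's genotype is obtainable from its parents' genotypes, so the pedigree is consistent.

Yes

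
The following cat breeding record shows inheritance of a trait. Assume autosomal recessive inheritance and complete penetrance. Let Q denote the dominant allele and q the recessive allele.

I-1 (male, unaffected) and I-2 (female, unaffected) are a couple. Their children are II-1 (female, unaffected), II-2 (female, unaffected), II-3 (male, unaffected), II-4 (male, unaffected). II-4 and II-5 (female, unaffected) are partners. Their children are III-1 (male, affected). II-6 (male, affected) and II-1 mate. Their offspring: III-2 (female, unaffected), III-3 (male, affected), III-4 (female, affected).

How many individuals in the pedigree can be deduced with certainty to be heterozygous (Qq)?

4

Obligate heterozygotes: II-1 is unaffected so carries Q and passed q to III-3 (qq), so II-1 is Qq; II-4 is unaffected so carries Q and passed q to III-1 (qq), so II-4 is Qq; II-5 is unaffected so carries Q and passed q to III-1 (qq), so II-5 is Qq; III-2 is unaffected so carries Q and received q from II-6 (qq), so III-2 is Qq.
Every other individual is either homozygous by phenotype or has at least one consistent homozygous assignment, so the count is 4.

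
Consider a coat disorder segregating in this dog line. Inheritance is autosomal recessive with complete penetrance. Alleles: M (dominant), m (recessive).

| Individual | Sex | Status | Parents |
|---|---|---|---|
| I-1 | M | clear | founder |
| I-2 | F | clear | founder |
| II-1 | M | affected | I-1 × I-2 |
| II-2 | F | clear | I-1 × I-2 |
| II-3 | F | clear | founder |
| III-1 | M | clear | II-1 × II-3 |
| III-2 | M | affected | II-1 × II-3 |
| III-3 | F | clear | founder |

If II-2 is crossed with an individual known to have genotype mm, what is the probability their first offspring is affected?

1/3

I-1 is clear so carries M and passed m to II-1 (mm), so I-1 is Mm.
I-2 is clear so carries M and passed m to II-1 (mm), so I-2 is Mm.
II-2 is a clear offspring of I-1 (Mm) × I-2 (Mm), whose cross gives 1/4 MM : 1/2 Mm : 1/4 mm; conditioning on being clear, II-2 is MM with probability 1/3, Mm with probability 2/3.
Summing over parental genotype combinations, P(offspring is affected) = 2/3·1/2 = 1/3.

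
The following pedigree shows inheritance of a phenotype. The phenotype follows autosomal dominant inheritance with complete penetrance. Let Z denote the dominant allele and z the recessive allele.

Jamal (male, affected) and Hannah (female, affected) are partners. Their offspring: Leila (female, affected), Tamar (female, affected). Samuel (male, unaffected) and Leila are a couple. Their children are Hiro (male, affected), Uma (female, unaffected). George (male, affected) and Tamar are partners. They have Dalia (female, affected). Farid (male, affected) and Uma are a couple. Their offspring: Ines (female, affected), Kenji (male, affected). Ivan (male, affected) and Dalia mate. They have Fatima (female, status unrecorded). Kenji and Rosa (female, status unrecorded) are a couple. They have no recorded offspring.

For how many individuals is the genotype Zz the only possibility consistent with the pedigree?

4

Obligate heterozygotes: Leila is affected so carries Z and passed z to Uma (zz), so Leila is Zz; Hiro is affected so carries Z and received z from Samuel (zz), so Hiro is Zz; Ines is affected so carries Z and received z from Uma (zz), so Ines is Zz; Kenji is affected so carries Z and received z from Uma (zz), so Kenji is Zz.
Every other individual is either homozygous by phenotype or has at least one consistent homozygous assignment, so the count is 4.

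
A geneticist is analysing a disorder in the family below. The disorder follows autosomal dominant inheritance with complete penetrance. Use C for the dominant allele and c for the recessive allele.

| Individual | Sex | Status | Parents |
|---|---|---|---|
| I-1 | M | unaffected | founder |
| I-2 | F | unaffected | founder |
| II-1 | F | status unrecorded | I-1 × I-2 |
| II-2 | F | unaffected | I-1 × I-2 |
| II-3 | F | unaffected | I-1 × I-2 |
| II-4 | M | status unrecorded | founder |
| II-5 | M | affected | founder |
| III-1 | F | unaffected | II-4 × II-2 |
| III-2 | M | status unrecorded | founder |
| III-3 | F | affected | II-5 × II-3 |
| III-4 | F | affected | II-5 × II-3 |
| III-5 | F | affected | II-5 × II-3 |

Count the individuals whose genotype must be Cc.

Obligate heterozygotes: III-3 is affected so carries C and received c from II-3 (cc), so III-3 is Cc; III-4 is affected so carries C and received c from II-3 (cc), so III-4 is Cc; III-5 is affected so carries C and received c from II-3 (cc), so III-5 is Cc.
Every other individual is either homozygous by phenotype or has at least one consistent homozygous assignment, so the count is 3.

3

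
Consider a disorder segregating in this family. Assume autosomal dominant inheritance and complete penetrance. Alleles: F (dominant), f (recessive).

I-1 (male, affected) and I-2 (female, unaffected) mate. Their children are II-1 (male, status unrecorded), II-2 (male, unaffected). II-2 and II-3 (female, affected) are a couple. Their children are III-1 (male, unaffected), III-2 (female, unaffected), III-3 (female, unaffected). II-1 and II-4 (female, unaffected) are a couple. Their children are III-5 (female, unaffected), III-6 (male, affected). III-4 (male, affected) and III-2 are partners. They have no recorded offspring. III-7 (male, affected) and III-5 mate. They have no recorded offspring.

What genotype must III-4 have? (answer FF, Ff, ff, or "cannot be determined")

III-4's phenotype allows FF or Ff, and no parent or child forces a single allele at both positions; consistent genotype assignments exist with III-4 as FF or Ff.

cannot be determined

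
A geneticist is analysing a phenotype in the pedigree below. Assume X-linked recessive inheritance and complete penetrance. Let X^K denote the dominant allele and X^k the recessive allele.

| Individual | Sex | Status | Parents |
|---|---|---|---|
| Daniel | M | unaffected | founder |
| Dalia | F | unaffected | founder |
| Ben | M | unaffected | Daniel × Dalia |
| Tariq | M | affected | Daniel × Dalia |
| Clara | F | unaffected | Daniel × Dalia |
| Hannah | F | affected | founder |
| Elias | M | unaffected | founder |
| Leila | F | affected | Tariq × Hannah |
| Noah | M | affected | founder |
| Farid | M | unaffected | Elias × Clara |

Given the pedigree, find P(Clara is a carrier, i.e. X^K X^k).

Daniel is unaffected, so Daniel is X^K Y.
Dalia is unaffected so carries K and passed k to Tariq (X^k Y), so Dalia is X^K X^k.
Their cross gives offspring ratios 1/2 X^K X^K : 1/2 X^K X^k. Conditioning on Clara being unaffected, P(X^K X^k) = 1/2 / 1 = 1/2 before taking Clara's own offspring into account.
Elias is unaffected, so Elias is X^K Y.
Now use Clara's offspring. Probability of each recorded status — unaffected son Farid: 1/2 if Clara is X^K X^k, 1 if X^K X^K.
Bayes: P(X^K X^k) = 1/2·1/2 / (1/2·1/2 + 1/2·1) = 1/3.

1/3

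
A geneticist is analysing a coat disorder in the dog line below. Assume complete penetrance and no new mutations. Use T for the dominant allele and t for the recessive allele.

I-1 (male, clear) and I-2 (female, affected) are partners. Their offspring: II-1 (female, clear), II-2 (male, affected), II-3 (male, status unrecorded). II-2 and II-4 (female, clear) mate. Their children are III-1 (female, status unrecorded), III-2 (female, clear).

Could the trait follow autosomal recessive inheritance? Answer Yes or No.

Yes

A consistent assignment under autosomal recessive exists: I-1 Tt, I-2 tt, II-1 Tt, II-2 tt, II-3 Tt, II-4 TT, III-1 Tt, III-2 Tt.
In this assignment every recorded phenotype matches its genotype and every non-founder's genotype is obtainable from its parents' genotypes, so the pedigree is consistent.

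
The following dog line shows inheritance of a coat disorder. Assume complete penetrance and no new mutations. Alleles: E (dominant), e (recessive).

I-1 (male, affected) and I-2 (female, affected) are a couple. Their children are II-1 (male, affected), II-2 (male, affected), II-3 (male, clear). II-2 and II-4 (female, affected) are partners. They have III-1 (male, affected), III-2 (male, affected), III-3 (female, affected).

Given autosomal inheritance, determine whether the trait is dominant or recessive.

I-1 and I-2 are both affected yet have a clear child II-3. Under a recessive model two affected parents are homozygous and every child would be affected, so the trait cannot be recessive.

dominant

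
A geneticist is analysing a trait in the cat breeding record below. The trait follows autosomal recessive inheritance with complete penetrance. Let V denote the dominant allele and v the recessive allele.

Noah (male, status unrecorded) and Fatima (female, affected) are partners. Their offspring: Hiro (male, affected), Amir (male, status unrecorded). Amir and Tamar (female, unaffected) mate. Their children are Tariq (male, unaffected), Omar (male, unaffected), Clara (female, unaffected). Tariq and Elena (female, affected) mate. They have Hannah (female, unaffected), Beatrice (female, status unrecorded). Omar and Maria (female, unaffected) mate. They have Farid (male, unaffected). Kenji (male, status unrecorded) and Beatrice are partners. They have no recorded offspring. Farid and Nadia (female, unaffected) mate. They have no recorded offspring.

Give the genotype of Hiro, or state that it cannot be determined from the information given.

Hiro is affected, so Hiro is vv.

vv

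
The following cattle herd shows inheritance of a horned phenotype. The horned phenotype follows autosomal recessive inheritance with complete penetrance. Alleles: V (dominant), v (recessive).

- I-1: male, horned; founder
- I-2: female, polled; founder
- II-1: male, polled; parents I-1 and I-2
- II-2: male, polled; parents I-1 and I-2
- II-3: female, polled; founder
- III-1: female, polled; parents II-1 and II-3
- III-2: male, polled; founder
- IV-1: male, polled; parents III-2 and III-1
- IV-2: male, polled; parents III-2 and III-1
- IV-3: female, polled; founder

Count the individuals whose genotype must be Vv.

2

Obligate heterozygotes: II-1 is polled so carries V and received v from I-1 (vv), so II-1 is Vv; II-2 is polled so carries V and received v from I-1 (vv), so II-2 is Vv.
Every other individual is either homozygous by phenotype or has at least one consistent homozygous assignment, so the count is 2.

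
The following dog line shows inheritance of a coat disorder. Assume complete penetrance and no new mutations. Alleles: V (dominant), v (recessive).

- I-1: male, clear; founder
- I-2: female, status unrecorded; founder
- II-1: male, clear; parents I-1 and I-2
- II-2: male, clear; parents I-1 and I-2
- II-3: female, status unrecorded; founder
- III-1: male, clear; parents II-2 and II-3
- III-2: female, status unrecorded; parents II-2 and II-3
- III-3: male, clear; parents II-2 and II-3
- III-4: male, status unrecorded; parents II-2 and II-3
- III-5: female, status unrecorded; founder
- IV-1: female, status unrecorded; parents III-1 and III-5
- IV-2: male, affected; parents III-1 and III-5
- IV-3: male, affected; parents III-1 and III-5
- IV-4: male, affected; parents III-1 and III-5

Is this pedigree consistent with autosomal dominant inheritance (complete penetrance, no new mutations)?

A consistent assignment under autosomal dominant exists: I-1 vv, I-2 Vv, II-1 vv, II-2 vv, II-3 Vv, III-1 vv, III-2 Vv, III-3 vv, III-4 Vv, III-5 VV, IV-1 Vv, IV-2 Vv, IV-3 Vv, IV-4 Vv.
In this assignment every recorded phenotype matches its genotype and every non-founder's genotype is obtainable from its parents' genotypes, so the pedigree is consistent.

Yes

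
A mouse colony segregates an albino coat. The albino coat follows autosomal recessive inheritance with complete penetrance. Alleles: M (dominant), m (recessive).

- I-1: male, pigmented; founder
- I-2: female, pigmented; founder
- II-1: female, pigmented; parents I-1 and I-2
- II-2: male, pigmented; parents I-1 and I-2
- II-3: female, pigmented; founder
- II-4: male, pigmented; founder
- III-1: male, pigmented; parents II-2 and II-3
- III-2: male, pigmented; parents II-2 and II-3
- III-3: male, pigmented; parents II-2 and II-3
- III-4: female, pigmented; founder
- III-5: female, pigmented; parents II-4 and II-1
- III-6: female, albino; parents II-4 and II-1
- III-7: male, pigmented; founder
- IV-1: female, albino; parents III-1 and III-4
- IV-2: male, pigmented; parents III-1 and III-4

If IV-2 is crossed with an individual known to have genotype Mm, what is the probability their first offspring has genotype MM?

III-1 is pigmented so carries M and passed m to IV-1 (mm), so III-1 is Mm.
III-4 is pigmented so carries M and passed m to IV-1 (mm), so III-4 is Mm.
IV-2 is a pigmented offspring of III-1 (Mm) × III-4 (Mm), whose cross gives 1/4 MM : 1/2 Mm : 1/4 mm; conditioning on being pigmented, IV-2 is MM with probability 1/3, Mm with probability 2/3.
Summing over parental genotype combinations, P(offspring has genotype MM) = 1/3·1/2 + 2/3·1/4 = 1/3.

1/3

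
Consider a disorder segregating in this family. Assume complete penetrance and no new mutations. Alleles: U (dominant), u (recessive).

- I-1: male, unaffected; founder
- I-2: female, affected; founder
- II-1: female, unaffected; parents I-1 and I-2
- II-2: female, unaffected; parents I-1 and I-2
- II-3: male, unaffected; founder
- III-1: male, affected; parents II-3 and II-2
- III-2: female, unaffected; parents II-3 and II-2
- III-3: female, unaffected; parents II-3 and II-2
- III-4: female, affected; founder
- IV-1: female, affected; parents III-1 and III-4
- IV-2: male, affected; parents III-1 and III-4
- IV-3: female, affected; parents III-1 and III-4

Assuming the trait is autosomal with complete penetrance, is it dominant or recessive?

recessive

II-3 and II-2 are both unaffected yet have an affected child III-1. Under dominance, an affected child requires at least one affected parent, so the trait cannot be dominant.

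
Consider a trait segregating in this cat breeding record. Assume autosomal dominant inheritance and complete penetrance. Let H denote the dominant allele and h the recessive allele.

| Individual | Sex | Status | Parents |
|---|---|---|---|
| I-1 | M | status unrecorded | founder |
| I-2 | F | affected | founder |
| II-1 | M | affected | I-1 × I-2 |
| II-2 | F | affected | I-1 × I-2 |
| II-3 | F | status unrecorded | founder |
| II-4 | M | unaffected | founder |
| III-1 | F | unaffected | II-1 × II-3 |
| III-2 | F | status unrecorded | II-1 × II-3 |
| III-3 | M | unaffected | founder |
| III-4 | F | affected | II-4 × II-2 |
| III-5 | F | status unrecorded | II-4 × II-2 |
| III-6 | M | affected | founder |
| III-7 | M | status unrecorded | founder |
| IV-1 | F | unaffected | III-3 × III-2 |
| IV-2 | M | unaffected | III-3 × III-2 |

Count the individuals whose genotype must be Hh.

2

Obligate heterozygotes: II-1 is affected so carries H and passed h to III-1 (hh), so II-1 is Hh; III-4 is affected so carries H and received h from II-4 (hh), so III-4 is Hh.
Every other individual is either homozygous by phenotype or has at least one consistent homozygous assignment, so the count is 2.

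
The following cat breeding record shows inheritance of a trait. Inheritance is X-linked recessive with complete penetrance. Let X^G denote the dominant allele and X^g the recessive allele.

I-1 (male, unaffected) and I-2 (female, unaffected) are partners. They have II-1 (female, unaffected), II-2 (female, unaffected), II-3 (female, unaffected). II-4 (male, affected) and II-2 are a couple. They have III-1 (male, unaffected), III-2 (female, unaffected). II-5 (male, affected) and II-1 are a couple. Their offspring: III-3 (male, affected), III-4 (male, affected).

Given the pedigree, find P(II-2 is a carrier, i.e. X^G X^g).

1/5

I-1 is unaffected, so I-1 is X^G Y.
I-2 is unaffected so carries G and passed g to II-1 (X^G X^g, whose G came from I-1), so I-2 is X^G X^g.
Their cross gives offspring ratios 1/2 X^G X^G : 1/2 X^G X^g. Conditioning on II-2 being unaffected, P(X^G X^g) = 1/2 / 1 = 1/2 before taking II-2's own offspring into account.
II-4 is affected, so II-4 is X^g Y.
Now use II-2's offspring. Probability of each recorded status — unaffected son III-1: 1/2 if II-2 is X^G X^g, 1 if X^G X^G; unaffected daughter III-2: 1/2 if II-2 is X^G X^g, 1 if X^G X^G.
Bayes: P(X^G X^g) = 1/2·1/4 / (1/2·1/4 + 1/2·1) = 1/5.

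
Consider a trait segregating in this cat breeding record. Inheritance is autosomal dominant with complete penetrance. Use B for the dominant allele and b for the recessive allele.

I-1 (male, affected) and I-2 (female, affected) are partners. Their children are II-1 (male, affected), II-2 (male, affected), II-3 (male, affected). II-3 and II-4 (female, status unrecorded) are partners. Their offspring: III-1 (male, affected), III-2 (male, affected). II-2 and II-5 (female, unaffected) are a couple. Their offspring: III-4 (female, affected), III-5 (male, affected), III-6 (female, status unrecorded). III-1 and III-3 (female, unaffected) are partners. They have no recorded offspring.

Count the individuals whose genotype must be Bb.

2

Obligate heterozygotes: III-4 is affected so carries B and received b from II-5 (bb), so III-4 is Bb; III-5 is affected so carries B and received b from II-5 (bb), so III-5 is Bb.
Every other individual is either homozygous by phenotype or has at least one consistent homozygous assignment, so the count is 2.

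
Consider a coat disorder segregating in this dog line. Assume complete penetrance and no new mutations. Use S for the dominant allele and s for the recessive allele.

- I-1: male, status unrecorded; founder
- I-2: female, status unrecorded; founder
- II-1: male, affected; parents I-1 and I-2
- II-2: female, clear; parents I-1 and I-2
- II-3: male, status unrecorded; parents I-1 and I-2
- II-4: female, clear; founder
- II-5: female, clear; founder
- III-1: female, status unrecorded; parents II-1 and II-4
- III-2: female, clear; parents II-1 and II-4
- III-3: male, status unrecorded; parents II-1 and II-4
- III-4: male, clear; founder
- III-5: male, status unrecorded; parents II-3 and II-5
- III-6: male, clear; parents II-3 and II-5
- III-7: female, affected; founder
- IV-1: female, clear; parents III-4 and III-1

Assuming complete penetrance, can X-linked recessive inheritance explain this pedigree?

Yes

A consistent assignment under X-linked recessive exists: I-1 X^S Y, I-2 X^S X^s, II-1 X^s Y, II-2 X^S X^S, II-3 X^S Y, II-4 X^S X^S, II-5 X^S X^S, III-1 X^S X^s, III-2 X^S X^s, III-3 X^S Y, III-4 X^S Y, III-5 X^S Y, III-6 X^S Y, III-7 X^s X^s, IV-1 X^S X^S.
In this assignment every recorded phenotype matches its genotype and every non-founder's genotype is obtainable from its parents' genotypes, so the pedigree is consistent.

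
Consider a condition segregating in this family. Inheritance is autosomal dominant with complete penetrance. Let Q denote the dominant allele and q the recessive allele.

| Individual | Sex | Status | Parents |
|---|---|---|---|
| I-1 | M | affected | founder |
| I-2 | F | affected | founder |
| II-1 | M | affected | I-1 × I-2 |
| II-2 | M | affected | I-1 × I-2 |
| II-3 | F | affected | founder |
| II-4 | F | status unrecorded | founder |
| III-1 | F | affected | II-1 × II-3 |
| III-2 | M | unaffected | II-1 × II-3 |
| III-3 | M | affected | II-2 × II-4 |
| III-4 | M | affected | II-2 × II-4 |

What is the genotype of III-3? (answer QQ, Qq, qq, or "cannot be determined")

III-3's phenotype allows QQ or Qq, and no parent or child forces a single allele at both positions; consistent genotype assignments exist with III-3 as QQ or Qq.

cannot be determined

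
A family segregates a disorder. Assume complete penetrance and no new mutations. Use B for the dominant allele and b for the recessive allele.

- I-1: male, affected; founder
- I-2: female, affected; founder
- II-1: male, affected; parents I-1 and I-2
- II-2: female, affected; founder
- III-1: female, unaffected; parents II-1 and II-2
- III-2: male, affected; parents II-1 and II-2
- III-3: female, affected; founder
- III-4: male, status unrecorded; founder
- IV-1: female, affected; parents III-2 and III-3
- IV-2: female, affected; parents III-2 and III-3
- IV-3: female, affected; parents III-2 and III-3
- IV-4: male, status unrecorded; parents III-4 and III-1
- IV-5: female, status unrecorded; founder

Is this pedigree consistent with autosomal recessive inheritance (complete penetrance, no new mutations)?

Under autosomal recessive, III-1 (unaffected, female) cannot arise from II-1 (affected) × II-2 (affected).

No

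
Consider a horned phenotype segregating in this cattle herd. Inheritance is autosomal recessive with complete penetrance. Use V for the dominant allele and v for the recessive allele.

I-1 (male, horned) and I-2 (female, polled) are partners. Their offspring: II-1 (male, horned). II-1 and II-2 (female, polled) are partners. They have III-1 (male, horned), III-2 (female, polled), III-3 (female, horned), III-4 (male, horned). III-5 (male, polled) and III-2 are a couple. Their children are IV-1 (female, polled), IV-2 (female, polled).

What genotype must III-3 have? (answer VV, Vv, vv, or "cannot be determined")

vv

III-3 is horned, so III-3 is vv.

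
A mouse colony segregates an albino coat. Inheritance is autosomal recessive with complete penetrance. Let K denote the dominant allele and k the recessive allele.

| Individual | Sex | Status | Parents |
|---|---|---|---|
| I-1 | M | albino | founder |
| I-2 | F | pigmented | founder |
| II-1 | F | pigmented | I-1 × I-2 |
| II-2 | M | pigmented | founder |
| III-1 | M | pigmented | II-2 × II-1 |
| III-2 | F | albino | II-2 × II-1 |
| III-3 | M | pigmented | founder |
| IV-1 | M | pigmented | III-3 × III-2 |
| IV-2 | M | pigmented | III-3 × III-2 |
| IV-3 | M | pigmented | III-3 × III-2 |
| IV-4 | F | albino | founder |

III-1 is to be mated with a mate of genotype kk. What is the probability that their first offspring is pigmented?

2/3

II-2 is pigmented so carries K and passed k to III-2 (kk), so II-2 is Kk.
II-1 is pigmented so carries K and received k from I-1 (kk), so II-1 is Kk.
III-1 is a pigmented offspring of II-2 (Kk) × II-1 (Kk), whose cross gives 1/4 KK : 1/2 Kk : 1/4 kk; conditioning on being pigmented, III-1 is KK with probability 1/3, Kk with probability 2/3.
Summing over parental genotype combinations, P(offspring is pigmented) = 1/3·1 + 2/3·1/2 = 2/3.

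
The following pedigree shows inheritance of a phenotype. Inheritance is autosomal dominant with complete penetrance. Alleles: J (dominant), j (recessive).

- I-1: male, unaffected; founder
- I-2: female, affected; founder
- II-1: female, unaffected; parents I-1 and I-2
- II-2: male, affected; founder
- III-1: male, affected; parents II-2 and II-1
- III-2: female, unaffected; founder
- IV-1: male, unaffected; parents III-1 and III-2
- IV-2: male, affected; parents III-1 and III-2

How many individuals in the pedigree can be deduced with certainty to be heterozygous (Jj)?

3

Obligate heterozygotes: I-2 is affected so carries J and passed j to II-1 (jj), so I-2 is Jj; III-1 is affected so carries J and received j from II-1 (jj), so III-1 is Jj; IV-2 is affected so carries J and received j from III-2 (jj), so IV-2 is Jj.
Every other individual is either homozygous by phenotype or has at least one consistent homozygous assignment, so the count is 3.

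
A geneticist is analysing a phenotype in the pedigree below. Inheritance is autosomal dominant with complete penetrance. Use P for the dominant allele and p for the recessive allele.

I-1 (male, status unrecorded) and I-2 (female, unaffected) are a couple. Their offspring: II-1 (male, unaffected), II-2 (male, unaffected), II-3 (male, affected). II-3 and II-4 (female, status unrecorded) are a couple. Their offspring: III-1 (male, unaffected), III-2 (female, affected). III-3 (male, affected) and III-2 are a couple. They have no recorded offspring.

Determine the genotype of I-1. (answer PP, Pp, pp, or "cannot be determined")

Pp

From phenotype alone, I-1 is PP or Pp or pp.
I-1 passed P to II-3 (Pp, whose p came from I-2) and passed p to II-1 (pp), so I-1 is Pp.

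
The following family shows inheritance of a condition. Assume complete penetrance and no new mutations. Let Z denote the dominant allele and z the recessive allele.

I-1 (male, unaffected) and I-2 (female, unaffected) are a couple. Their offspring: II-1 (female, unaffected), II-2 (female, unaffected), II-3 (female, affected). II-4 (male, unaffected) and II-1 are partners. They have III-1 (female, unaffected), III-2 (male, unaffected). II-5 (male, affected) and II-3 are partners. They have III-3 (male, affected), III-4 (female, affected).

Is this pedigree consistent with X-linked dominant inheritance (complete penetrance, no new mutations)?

Under X-linked dominant, II-3 (affected, female) cannot arise from I-1 (unaffected) × I-2 (unaffected).

No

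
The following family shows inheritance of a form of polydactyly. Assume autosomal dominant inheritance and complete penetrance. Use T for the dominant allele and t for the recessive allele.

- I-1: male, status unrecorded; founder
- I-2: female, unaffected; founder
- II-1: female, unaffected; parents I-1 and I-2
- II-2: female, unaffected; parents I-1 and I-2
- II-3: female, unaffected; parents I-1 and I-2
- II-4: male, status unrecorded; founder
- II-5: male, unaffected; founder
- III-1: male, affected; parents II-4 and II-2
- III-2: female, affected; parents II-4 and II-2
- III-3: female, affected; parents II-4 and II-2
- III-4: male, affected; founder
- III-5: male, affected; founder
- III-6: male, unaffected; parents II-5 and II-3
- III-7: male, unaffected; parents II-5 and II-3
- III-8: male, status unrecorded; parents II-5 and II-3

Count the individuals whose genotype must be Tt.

Obligate heterozygotes: III-1 is affected so carries T and received t from II-2 (tt), so III-1 is Tt; III-2 is affected so carries T and received t from II-2 (tt), so III-2 is Tt; III-3 is affected so carries T and received t from II-2 (tt), so III-3 is Tt.
Every other individual is either homozygous by phenotype or has at least one consistent homozygous assignment, so the count is 3.

3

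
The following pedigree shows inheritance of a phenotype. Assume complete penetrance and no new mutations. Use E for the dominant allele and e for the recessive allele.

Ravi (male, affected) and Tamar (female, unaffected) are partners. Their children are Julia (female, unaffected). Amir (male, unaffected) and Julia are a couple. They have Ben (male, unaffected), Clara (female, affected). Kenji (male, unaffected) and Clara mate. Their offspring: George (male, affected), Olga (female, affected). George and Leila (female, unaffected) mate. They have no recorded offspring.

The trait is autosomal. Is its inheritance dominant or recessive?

Amir and Julia are both unaffected yet have an affected child Clara. Under dominance, an affected child requires at least one affected parent, so the trait cannot be dominant.

recessive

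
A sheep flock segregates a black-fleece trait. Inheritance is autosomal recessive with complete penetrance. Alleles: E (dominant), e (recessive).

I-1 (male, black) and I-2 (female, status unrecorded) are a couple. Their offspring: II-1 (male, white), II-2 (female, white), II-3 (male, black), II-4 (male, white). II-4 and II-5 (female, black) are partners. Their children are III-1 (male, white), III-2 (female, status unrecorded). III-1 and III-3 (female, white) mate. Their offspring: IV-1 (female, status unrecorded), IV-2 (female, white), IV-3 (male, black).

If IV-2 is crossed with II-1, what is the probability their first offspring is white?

III-1 is white so carries E and received e from II-5 (ee), so III-1 is Ee.
III-3 is white so carries E and passed e to IV-3 (ee), so III-3 is Ee.
IV-2 is a white offspring of III-1 (Ee) × III-3 (Ee), whose cross gives 1/4 EE : 1/2 Ee : 1/4 ee; conditioning on being white, IV-2 is EE with probability 1/3, Ee with probability 2/3.
II-1 is white so carries E and received e from I-1 (ee), so II-1 is Ee.
Summing over parental genotype combinations, P(offspring is white) = 1/3·1 + 2/3·3/4 = 5/6.

5/6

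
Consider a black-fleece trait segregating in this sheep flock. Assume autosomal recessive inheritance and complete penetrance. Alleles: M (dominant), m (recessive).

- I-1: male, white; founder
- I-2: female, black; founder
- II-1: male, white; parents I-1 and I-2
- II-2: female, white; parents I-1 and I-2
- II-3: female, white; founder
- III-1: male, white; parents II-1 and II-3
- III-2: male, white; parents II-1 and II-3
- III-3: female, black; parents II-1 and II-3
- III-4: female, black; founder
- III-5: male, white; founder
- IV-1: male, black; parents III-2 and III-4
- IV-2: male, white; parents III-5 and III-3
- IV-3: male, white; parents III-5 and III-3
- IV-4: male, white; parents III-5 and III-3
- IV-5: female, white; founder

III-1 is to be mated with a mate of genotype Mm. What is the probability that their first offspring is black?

1/6

II-1 is white so carries M and received m from I-2 (mm), so II-1 is Mm.
II-3 is white so carries M and passed m to III-3 (mm), so II-3 is Mm.
III-1 is a white offspring of II-1 (Mm) × II-3 (Mm), whose cross gives 1/4 MM : 1/2 Mm : 1/4 mm; conditioning on being white, III-1 is MM with probability 1/3, Mm with probability 2/3.
Summing over parental genotype combinations, P(offspring is black) = 2/3·1/4 = 1/6.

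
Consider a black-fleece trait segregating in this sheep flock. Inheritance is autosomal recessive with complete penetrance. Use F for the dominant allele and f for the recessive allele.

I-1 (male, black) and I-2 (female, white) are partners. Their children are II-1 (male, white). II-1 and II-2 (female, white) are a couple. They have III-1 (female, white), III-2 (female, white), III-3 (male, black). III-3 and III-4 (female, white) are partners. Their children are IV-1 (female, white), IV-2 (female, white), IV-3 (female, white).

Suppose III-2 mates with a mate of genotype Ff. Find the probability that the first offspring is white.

5/6

II-1 is white so carries F and received f from I-1 (ff), so II-1 is Ff.
II-2 is white so carries F and passed f to III-3 (ff), so II-2 is Ff.
III-2 is a white offspring of II-1 (Ff) × II-2 (Ff), whose cross gives 1/4 FF : 1/2 Ff : 1/4 ff; conditioning on being white, III-2 is FF with probability 1/3, Ff with probability 2/3.
Summing over parental genotype combinations, P(offspring is white) = 1/3·1 + 2/3·3/4 = 5/6.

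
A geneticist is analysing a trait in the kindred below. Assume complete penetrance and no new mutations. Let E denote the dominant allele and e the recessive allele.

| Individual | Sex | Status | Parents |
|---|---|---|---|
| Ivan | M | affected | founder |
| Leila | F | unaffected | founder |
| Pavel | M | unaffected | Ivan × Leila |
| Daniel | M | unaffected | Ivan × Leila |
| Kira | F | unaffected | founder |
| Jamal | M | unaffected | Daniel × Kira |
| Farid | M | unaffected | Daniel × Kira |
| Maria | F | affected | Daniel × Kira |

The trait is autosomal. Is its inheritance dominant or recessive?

recessive

Daniel and Kira are both unaffected yet have an affected child Maria. Under dominance, an affected child requires at least one affected parent, so the trait cannot be dominant.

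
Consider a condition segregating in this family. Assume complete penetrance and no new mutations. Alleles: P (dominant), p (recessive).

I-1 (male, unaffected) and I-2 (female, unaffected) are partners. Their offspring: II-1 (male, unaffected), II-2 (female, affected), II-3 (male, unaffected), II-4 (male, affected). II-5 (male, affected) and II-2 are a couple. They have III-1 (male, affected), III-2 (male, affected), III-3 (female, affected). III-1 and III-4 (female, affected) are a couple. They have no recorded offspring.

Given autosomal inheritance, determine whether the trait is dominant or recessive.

recessive

I-1 and I-2 are both unaffected yet have an affected child II-2. Under dominance, an affected child requires at least one affected parent, so the trait cannot be dominant.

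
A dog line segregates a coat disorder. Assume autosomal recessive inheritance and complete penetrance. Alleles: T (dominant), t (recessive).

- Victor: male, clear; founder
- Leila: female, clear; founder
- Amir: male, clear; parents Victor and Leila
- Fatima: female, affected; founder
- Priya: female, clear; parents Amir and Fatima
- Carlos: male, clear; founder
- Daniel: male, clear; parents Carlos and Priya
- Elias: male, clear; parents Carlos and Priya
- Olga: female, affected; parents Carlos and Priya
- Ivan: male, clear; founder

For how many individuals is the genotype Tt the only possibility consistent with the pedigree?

2

Obligate heterozygotes: Priya is clear so carries T and received t from Fatima (tt), so Priya is Tt; Carlos is clear so carries T and passed t to Olga (tt), so Carlos is Tt.
Every other individual is either homozygous by phenotype or has at least one consistent homozygous assignment, so the count is 2.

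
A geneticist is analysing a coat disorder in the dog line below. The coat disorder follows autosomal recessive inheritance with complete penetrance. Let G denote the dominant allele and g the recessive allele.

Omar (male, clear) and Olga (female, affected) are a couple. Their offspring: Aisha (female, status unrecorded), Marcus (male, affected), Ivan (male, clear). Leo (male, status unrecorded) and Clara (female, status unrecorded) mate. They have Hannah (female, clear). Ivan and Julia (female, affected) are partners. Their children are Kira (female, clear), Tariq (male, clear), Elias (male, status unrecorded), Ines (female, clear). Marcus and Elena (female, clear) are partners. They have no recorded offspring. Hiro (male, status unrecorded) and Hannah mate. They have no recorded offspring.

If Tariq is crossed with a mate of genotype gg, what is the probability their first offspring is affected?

1/2

Tariq is clear so carries G and received g from Julia (gg), so Tariq is Gg.
The cross gives 1/2 Gg : 1/2 gg, so P(offspring is affected) = 1/2.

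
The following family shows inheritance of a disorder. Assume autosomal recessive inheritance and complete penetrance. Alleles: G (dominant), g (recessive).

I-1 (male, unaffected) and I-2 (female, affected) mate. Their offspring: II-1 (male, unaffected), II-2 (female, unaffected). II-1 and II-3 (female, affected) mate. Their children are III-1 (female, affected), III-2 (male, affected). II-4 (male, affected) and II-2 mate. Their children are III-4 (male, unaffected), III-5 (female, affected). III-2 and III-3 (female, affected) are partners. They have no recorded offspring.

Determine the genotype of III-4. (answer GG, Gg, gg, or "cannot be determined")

From phenotype alone, III-4 is GG or Gg.
III-4 is unaffected so carries G and received g from II-4 (gg), so III-4 is Gg.

Gg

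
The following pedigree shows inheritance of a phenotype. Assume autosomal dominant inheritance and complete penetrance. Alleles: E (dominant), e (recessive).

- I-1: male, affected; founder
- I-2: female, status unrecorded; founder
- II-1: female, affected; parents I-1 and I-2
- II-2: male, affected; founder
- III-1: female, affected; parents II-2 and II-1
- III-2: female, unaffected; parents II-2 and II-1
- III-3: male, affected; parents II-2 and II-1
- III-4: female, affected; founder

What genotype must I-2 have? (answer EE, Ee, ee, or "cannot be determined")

cannot be determined

I-2's phenotype is unrecorded, and no parent or child forces a single allele at both positions; consistent genotype assignments exist with I-2 as EE or Ee or ee.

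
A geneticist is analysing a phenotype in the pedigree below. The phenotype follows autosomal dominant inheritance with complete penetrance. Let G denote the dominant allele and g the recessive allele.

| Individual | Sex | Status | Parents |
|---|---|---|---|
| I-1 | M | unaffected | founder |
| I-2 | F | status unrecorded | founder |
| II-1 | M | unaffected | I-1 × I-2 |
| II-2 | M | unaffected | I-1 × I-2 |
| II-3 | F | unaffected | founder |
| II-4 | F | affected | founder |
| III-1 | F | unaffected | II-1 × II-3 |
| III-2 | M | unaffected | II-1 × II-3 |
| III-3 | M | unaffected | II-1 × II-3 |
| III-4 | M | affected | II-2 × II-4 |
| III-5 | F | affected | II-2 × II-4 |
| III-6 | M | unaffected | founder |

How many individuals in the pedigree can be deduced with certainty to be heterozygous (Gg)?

Obligate heterozygotes: III-4 is affected so carries G and received g from II-2 (gg), so III-4 is Gg; III-5 is affected so carries G and received g from II-2 (gg), so III-5 is Gg.
Every other individual is either homozygous by phenotype or has at least one consistent homozygous assignment, so the count is 2.

2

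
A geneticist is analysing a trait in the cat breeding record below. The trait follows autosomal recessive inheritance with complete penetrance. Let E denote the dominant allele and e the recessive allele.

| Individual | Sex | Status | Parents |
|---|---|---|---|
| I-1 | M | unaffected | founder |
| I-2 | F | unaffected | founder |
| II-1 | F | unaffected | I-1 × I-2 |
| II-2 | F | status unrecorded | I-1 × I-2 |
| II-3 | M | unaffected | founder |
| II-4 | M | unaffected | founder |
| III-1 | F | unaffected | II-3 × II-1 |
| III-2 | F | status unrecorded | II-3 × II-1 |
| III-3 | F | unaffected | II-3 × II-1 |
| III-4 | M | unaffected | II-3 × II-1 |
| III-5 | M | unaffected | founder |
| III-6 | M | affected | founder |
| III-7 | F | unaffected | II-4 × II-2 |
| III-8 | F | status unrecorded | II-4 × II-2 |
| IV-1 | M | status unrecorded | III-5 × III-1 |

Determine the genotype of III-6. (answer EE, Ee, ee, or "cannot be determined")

ee

III-6 is affected, so III-6 is ee.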